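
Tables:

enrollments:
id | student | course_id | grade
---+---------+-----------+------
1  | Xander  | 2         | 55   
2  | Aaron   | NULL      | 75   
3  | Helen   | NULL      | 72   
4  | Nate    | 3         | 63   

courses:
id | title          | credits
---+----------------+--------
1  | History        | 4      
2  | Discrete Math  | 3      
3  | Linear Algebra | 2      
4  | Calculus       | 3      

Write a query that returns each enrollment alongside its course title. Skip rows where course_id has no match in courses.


INNER JOIN keeps only enrollments rows whose course_id matches an id in courses. Walk through each enrollment:
  - enrollment 1 (Xander): course_id=2 -> matches Discrete Math
  - enrollment 2 (Aaron): course_id=NULL, no match -> dropped
  - enrollment 3 (Helen): course_id=NULL, no match -> dropped
  - enrollment 4 (Nate): course_id=3 -> matches Linear Algebra
So 2 of 4 rows are dropped.

SQL:
SELECT a.student, b.title AS course
FROM enrollments a
INNER JOIN courses b ON a.course_id = b.id

Result:
student | course        
--------+---------------
Xander  | Discrete Math 
Nate    | Linear Algebra


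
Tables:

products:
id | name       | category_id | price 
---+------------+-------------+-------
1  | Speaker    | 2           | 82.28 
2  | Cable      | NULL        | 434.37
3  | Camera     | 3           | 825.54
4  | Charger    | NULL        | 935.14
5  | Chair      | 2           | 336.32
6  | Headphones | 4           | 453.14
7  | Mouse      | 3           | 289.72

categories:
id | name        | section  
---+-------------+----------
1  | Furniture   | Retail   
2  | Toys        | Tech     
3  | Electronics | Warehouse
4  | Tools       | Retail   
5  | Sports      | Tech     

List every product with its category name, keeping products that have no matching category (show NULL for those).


LEFT JOIN keeps every row from products (the left table); where category_id has no match in categories, the category columns become NULL. Walk through each product:
  - product 1 (Speaker): category_id=2 -> matches Toys
  - product 2 (Cable): category_id=NULL, no match -> kept with NULL
  - product 3 (Camera): category_id=3 -> matches Electronics
  - product 4 (Charger): category_id=NULL, no match -> kept with NULL
  - product 5 (Chair): category_id=2 -> matches Toys
  - product 6 (Headphones): category_id=4 -> matches Tools
  - product 7 (Mouse): category_id=3 -> matches Electronics
All 7 rows appear; 2 have NULL category.

SQL:
SELECT a.name, b.name AS category
FROM products a
LEFT JOIN categories b ON a.category_id = b.id

Result:
name       | category   
-----------+------------
Speaker    | Toys       
Cable      | NULL       
Camera     | Electronics
Charger    | NULL       
Chair      | Toys       
Headphones | Tools      
Mouse      | Electronics


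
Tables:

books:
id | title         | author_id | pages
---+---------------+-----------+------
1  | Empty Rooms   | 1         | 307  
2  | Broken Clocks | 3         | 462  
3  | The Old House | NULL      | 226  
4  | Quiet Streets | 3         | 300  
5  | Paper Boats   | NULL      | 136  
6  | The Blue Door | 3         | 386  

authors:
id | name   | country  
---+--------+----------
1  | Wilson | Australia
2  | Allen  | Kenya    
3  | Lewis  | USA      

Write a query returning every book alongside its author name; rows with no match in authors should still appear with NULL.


LEFT JOIN keeps every row from books (the left table); where author_id has no match in authors, the author columns become NULL. Walk through each book:
  - book 1 (Empty Rooms): author_id=1 -> matches Wilson
  - book 2 (Broken Clocks): author_id=3 -> matches Lewis
  - book 3 (The Old House): author_id=NULL, no match -> kept with NULL
  - book 4 (Quiet Streets): author_id=3 -> matches Lewis
  - book 5 (Paper Boats): author_id=NULL, no match -> kept with NULL
  - book 6 (The Blue Door): author_id=3 -> matches Lewis
All 6 rows appear; 2 have NULL author.

SQL:
SELECT a.title, b.name AS author
FROM books a
LEFT JOIN authors b ON a.author_id = b.id

Result:
title         | author
--------------+-------
Empty Rooms   | Wilson
Broken Clocks | Lewis 
The Old House | NULL  
Quiet Streets | Lewis 
Paper Boats   | NULL  
The Blue Door | Lewis 


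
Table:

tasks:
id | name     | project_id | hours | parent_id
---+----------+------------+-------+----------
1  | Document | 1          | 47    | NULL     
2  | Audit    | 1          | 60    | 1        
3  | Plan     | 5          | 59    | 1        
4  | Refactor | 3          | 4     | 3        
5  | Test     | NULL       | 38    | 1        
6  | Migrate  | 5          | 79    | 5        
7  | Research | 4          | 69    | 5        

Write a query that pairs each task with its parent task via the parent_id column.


This is a self-join: tasks is joined to a second copy of itself, matching each row's parent_id to another row's id. Use LEFT JOIN so rows with parent_id=NULL are kept.
  - task 1 (Document): parent_id=NULL -> NULL
  - task 2 (Audit): parent_id=1 -> Document
  - task 3 (Plan): parent_id=1 -> Document
  - task 4 (Refactor): parent_id=3 -> Plan
  - task 5 (Test): parent_id=1 -> Document
  - task 6 (Migrate): parent_id=5 -> Test
  - task 7 (Research): parent_id=5 -> Test

SQL:
SELECT a.name AS item, b.name AS parent
FROM tasks a
LEFT JOIN tasks b ON a.parent_id = b.id

Result:
item     | parent  
---------+---------
Document | NULL    
Audit    | Document
Plan     | Document
Refactor | Plan    
Test     | Document
Migrate  | Test    
Research | Test    


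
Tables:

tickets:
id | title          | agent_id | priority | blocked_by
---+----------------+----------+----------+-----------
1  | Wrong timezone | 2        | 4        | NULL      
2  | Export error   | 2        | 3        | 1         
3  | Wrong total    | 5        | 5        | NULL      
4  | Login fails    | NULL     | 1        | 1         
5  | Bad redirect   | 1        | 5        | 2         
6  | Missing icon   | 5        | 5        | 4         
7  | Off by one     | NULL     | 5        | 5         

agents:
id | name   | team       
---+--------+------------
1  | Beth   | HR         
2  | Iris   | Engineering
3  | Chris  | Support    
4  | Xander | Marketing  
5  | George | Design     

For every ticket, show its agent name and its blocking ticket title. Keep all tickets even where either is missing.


Two LEFT JOINs from the same base table tickets: one to agents via agent_id, one to tickets itself via blocked_by. Both are LEFT so every ticket is preserved.
Match against agents:
  - ticket 1 (Wrong timezone): agent_id=2 -> matches Iris
  - ticket 2 (Export error): agent_id=2 -> matches Iris
  - ticket 3 (Wrong total): agent_id=5 -> matches George
  - ticket 4 (Login fails): agent_id=NULL, no match -> kept with NULL
  - ticket 5 (Bad redirect): agent_id=1 -> matches Beth
  - ticket 6 (Missing icon): agent_id=5 -> matches George
  - ticket 7 (Off by one): agent_id=NULL, no match -> kept with NULL
Match against tickets (self):
  - ticket 1 (Wrong timezone): blocked_by=NULL -> NULL
  - ticket 2 (Export error): blocked_by=1 -> Wrong timezone
  - ticket 3 (Wrong total): blocked_by=NULL -> NULL
  - ticket 4 (Login fails): blocked_by=1 -> Wrong timezone
  - ticket 5 (Bad redirect): blocked_by=2 -> Export error
  - ticket 6 (Missing icon): blocked_by=4 -> Login fails
  - ticket 7 (Off by one): blocked_by=5 -> Bad redirect

SQL:
SELECT a.title, b.name AS agent, c.title AS blocked_by
FROM tickets a
LEFT JOIN agents b ON a.agent_id = b.id
LEFT JOIN tickets c ON a.blocked_by = c.id

Result:
title          | agent  | blocked_by    
---------------+--------+---------------
Wrong timezone | Iris   | NULL          
Export error   | Iris   | Wrong timezone
Wrong total    | George | NULL          
Login fails    | NULL   | Wrong timezone
Bad redirect   | Beth   | Export error  
Missing icon   | George | Login fails   
Off by one     | NULL   | Bad redirect  


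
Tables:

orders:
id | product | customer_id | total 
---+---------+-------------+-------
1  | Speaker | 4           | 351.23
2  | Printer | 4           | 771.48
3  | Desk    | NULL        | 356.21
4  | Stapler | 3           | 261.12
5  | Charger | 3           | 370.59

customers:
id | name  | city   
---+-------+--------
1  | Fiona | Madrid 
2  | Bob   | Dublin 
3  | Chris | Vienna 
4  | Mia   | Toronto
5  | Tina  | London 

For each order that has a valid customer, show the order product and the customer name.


INNER JOIN keeps only orders rows whose customer_id matches an id in customers. Walk through each order:
  - order 1 (Speaker): customer_id=4 -> matches Mia
  - order 2 (Printer): customer_id=4 -> matches Mia
  - order 3 (Desk): customer_id=NULL, no match -> dropped
  - order 4 (Stapler): customer_id=3 -> matches Chris
  - order 5 (Charger): customer_id=3 -> matches Chris
So 1 of 5 rows is dropped.

SQL:
SELECT a.product, b.name AS customer
FROM orders a
INNER JOIN customers b ON a.customer_id = b.id

Result:
product | customer
--------+---------
Speaker | Mia     
Printer | Mia     
Stapler | Chris   
Charger | Chris   


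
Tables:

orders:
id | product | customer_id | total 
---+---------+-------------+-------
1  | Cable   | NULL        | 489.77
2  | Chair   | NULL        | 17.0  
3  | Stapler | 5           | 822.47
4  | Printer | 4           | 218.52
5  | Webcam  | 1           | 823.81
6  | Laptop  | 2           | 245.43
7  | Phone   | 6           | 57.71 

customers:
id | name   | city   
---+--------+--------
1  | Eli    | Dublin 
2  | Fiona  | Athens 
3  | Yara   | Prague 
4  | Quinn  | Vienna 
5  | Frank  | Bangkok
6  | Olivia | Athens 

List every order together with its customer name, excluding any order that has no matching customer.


INNER JOIN keeps only orders rows whose customer_id matches an id in customers. Walk through each order:
  - order 1 (Cable): customer_id=NULL, no match -> dropped
  - order 2 (Chair): customer_id=NULL, no match -> dropped
  - order 3 (Stapler): customer_id=5 -> matches Frank
  - order 4 (Printer): customer_id=4 -> matches Quinn
  - order 5 (Webcam): customer_id=1 -> matches Eli
  - order 6 (Laptop): customer_id=2 -> matches Fiona
  - order 7 (Phone): customer_id=6 -> matches Olivia
So 2 of 7 rows are dropped.

SQL:
SELECT a.product, b.name AS customer
FROM orders a
INNER JOIN customers b ON a.customer_id = b.id

Result:
product | customer
--------+---------
Stapler | Frank   
Printer | Quinn   
Webcam  | Eli     
Laptop  | Fiona   
Phone   | Olivia  


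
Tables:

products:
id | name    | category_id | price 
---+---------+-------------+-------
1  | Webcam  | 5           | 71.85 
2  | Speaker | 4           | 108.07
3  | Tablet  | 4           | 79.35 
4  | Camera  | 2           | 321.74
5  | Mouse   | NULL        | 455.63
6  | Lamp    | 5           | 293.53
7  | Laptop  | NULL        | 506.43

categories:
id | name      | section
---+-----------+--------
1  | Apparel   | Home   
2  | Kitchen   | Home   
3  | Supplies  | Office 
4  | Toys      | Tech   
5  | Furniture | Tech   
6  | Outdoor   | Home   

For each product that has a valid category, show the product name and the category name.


INNER JOIN keeps only products rows whose category_id matches an id in categories. Walk through each product:
  - product 1 (Webcam): category_id=5 -> matches Furniture
  - product 2 (Speaker): category_id=4 -> matches Toys
  - product 3 (Tablet): category_id=4 -> matches Toys
  - product 4 (Camera): category_id=2 -> matches Kitchen
  - product 5 (Mouse): category_id=NULL, no match -> dropped
  - product 6 (Lamp): category_id=5 -> matches Furniture
  - product 7 (Laptop): category_id=NULL, no match -> dropped
So 2 of 7 rows are dropped.

SQL:
SELECT a.name, b.name AS category
FROM products a
INNER JOIN categories b ON a.category_id = b.id

Result:
name    | category 
--------+----------
Webcam  | Furniture
Speaker | Toys     
Tablet  | Toys     
Camera  | Kitchen  
Lamp    | Furniture


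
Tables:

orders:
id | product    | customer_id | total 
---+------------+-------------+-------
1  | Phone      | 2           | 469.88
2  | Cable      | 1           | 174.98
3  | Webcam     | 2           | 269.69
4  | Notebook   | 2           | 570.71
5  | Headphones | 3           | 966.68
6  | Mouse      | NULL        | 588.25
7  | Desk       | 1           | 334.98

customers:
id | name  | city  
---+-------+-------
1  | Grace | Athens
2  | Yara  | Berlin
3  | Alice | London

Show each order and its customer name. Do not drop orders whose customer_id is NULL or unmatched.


LEFT JOIN keeps every row from orders (the left table); where customer_id has no match in customers, the customer columns become NULL. Walk through each order:
  - order 1 (Phone): customer_id=2 -> matches Yara
  - order 2 (Cable): customer_id=1 -> matches Grace
  - order 3 (Webcam): customer_id=2 -> matches Yara
  - order 4 (Notebook): customer_id=2 -> matches Yara
  - order 5 (Headphones): customer_id=3 -> matches Alice
  - order 6 (Mouse): customer_id=NULL, no match -> kept with NULL
  - order 7 (Desk): customer_id=1 -> matches Grace
All 7 rows appear; 1 has NULL customer.

SQL:
SELECT a.product, b.name AS customer
FROM orders a
LEFT JOIN customers b ON a.customer_id = b.id

Result:
product    | customer
-----------+---------
Phone      | Yara    
Cable      | Grace   
Webcam     | Yara    
Notebook   | Yara    
Headphones | Alice   
Mouse      | NULL    
Desk       | Grace   


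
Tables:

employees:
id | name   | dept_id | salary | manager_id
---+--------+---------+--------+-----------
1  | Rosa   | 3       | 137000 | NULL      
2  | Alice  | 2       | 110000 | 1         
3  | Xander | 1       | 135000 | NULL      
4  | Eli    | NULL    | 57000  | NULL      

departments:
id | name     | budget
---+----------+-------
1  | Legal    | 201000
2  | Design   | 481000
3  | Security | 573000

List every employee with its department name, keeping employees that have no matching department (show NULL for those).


LEFT JOIN keeps every row from employees (the left table); where dept_id has no match in departments, the department columns become NULL. Walk through each employee:
  - employee 1 (Rosa): dept_id=3 -> matches Security
  - employee 2 (Alice): dept_id=2 -> matches Design
  - employee 3 (Xander): dept_id=1 -> matches Legal
  - employee 4 (Eli): dept_id=NULL, no match -> kept with NULL
All 4 rows appear; 1 has NULL department.

SQL:
SELECT a.name, b.name AS department
FROM employees a
LEFT JOIN departments b ON a.dept_id = b.id

Result:
name   | department
-------+-----------
Rosa   | Security  
Alice  | Design    
Xander | Legal     
Eli    | NULL      


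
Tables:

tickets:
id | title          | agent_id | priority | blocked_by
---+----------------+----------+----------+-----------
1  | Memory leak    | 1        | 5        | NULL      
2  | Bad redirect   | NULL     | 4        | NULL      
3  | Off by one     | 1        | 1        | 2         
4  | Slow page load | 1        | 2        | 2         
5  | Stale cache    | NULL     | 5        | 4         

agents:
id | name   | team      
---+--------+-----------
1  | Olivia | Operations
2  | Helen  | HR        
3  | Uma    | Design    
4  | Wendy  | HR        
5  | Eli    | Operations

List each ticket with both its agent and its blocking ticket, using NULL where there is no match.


Two LEFT JOINs from the same base table tickets: one to agents via agent_id, one to tickets itself via blocked_by. Both are LEFT so every ticket is preserved.
Match against agents:
  - ticket 1 (Memory leak): agent_id=1 -> matches Olivia
  - ticket 2 (Bad redirect): agent_id=NULL, no match -> kept with NULL
  - ticket 3 (Off by one): agent_id=1 -> matches Olivia
  - ticket 4 (Slow page load): agent_id=1 -> matches Olivia
  - ticket 5 (Stale cache): agent_id=NULL, no match -> kept with NULL
Match against tickets (self):
  - ticket 1 (Memory leak): blocked_by=NULL -> NULL
  - ticket 2 (Bad redirect): blocked_by=NULL -> NULL
  - ticket 3 (Off by one): blocked_by=2 -> Bad redirect
  - ticket 4 (Slow page load): blocked_by=2 -> Bad redirect
  - ticket 5 (Stale cache): blocked_by=4 -> Slow page load

SQL:
SELECT a.title, b.name AS agent, c.title AS blocked_by
FROM tickets a
LEFT JOIN agents b ON a.agent_id = b.id
LEFT JOIN tickets c ON a.blocked_by = c.id

Result:
title          | agent  | blocked_by    
---------------+--------+---------------
Memory leak    | Olivia | NULL          
Bad redirect   | NULL   | NULL          
Off by one     | Olivia | Bad redirect  
Slow page load | Olivia | Bad redirect  
Stale cache    | NULL   | Slow page load


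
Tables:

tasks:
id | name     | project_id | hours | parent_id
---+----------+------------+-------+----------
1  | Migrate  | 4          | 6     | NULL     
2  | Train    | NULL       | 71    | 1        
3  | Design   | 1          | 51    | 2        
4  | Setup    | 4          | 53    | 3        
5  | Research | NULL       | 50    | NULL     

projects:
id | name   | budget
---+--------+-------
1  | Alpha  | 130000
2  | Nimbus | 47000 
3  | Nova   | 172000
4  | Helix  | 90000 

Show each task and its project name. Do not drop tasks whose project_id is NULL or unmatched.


LEFT JOIN keeps every row from tasks (the left table); where project_id has no match in projects, the project columns become NULL. Walk through each task:
  - task 1 (Migrate): project_id=4 -> matches Helix
  - task 2 (Train): project_id=NULL, no match -> kept with NULL
  - task 3 (Design): project_id=1 -> matches Alpha
  - task 4 (Setup): project_id=4 -> matches Helix
  - task 5 (Research): project_id=NULL, no match -> kept with NULL
All 5 rows appear; 2 have NULL project.

SQL:
SELECT a.name, b.name AS project
FROM tasks a
LEFT JOIN projects b ON a.project_id = b.id

Result:
name     | project
---------+--------
Migrate  | Helix  
Train    | NULL   
Design   | Alpha  
Setup    | Helix  
Research | NULL   


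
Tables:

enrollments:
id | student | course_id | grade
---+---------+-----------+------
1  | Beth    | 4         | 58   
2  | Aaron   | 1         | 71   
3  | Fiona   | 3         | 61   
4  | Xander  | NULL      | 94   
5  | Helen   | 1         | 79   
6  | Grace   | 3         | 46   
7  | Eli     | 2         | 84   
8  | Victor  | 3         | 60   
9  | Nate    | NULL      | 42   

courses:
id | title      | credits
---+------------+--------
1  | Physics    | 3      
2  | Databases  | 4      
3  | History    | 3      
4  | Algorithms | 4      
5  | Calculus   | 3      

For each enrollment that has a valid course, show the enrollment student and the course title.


INNER JOIN keeps only enrollments rows whose course_id matches an id in courses. Walk through each enrollment:
  - enrollment 1 (Beth): course_id=4 -> matches Algorithms
  - enrollment 2 (Aaron): course_id=1 -> matches Physics
  - enrollment 3 (Fiona): course_id=3 -> matches History
  - enrollment 4 (Xander): course_id=NULL, no match -> dropped
  - enrollment 5 (Helen): course_id=1 -> matches Physics
  - enrollment 6 (Grace): course_id=3 -> matches History
  - enrollment 7 (Eli): course_id=2 -> matches Databases
  - enrollment 8 (Victor): course_id=3 -> matches History
  - enrollment 9 (Nate): course_id=NULL, no match -> dropped
So 2 of 9 rows are dropped.

SQL:
SELECT a.student, b.title AS course
FROM enrollments a
INNER JOIN courses b ON a.course_id = b.id

Result:
student | course    
--------+-----------
Beth    | Algorithms
Aaron   | Physics   
Fiona   | History   
Helen   | Physics   
Grace   | History   
Eli     | Databases 
Victor  | History   


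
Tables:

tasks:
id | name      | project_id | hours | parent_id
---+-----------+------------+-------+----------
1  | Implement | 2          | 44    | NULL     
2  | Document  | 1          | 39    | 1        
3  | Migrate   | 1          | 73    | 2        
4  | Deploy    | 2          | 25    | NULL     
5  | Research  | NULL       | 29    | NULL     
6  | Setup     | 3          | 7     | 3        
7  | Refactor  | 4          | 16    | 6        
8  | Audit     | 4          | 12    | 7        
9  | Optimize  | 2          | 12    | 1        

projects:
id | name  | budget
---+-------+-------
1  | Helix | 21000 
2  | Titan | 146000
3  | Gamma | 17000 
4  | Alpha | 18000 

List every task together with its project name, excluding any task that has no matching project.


INNER JOIN keeps only tasks rows whose project_id matches an id in projects. Walk through each task:
  - task 1 (Implement): project_id=2 -> matches Titan
  - task 2 (Document): project_id=1 -> matches Helix
  - task 3 (Migrate): project_id=1 -> matches Helix
  - task 4 (Deploy): project_id=2 -> matches Titan
  - task 5 (Research): project_id=NULL, no match -> dropped
  - task 6 (Setup): project_id=3 -> matches Gamma
  - task 7 (Refactor): project_id=4 -> matches Alpha
  - task 8 (Audit): project_id=4 -> matches Alpha
  - task 9 (Optimize): project_id=2 -> matches Titan
So 1 of 9 rows is dropped.

SQL:
SELECT a.name, b.name AS project
FROM tasks a
INNER JOIN projects b ON a.project_id = b.id

Result:
name      | project
----------+--------
Implement | Titan  
Document  | Helix  
Migrate   | Helix  
Deploy    | Titan  
Setup     | Gamma  
Refactor  | Alpha  
Audit     | Alpha  
Optimize  | Titan  


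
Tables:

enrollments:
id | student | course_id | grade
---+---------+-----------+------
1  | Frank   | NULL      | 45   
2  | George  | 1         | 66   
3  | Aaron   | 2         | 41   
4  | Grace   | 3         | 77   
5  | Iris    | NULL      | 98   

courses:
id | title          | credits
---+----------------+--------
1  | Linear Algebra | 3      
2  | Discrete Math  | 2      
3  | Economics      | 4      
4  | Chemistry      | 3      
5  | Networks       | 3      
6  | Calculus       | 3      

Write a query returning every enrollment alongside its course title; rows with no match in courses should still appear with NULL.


LEFT JOIN keeps every row from enrollments (the left table); where course_id has no match in courses, the course columns become NULL. Walk through each enrollment:
  - enrollment 1 (Frank): course_id=NULL, no match -> kept with NULL
  - enrollment 2 (George): course_id=1 -> matches Linear Algebra
  - enrollment 3 (Aaron): course_id=2 -> matches Discrete Math
  - enrollment 4 (Grace): course_id=3 -> matches Economics
  - enrollment 5 (Iris): course_id=NULL, no match -> kept with NULL
All 5 rows appear; 2 have NULL course.

SQL:
SELECT a.student, b.title AS course
FROM enrollments a
LEFT JOIN courses b ON a.course_id = b.id

Result:
student | course        
--------+---------------
Frank   | NULL          
George  | Linear Algebra
Aaron   | Discrete Math 
Grace   | Economics     
Iris    | NULL          


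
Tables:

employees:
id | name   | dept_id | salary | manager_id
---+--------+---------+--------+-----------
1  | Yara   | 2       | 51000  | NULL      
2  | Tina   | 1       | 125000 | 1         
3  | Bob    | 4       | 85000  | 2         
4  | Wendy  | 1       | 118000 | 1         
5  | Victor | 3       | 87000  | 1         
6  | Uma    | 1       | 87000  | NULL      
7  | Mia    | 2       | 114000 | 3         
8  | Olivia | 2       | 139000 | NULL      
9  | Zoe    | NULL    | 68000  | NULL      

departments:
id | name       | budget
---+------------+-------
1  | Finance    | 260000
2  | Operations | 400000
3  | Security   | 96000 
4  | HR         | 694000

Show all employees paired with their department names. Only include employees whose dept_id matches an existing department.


INNER JOIN keeps only employees rows whose dept_id matches an id in departments. Walk through each employee:
  - employee 1 (Yara): dept_id=2 -> matches Operations
  - employee 2 (Tina): dept_id=1 -> matches Finance
  - employee 3 (Bob): dept_id=4 -> matches HR
  - employee 4 (Wendy): dept_id=1 -> matches Finance
  - employee 5 (Victor): dept_id=3 -> matches Security
  - employee 6 (Uma): dept_id=1 -> matches Finance
  - employee 7 (Mia): dept_id=2 -> matches Operations
  - employee 8 (Olivia): dept_id=2 -> matches Operations
  - employee 9 (Zoe): dept_id=NULL, no match -> dropped
So 1 of 9 rows is dropped.

SQL:
SELECT a.name, b.name AS department
FROM employees a
INNER JOIN departments b ON a.dept_id = b.id

Result:
name   | department
-------+-----------
Yara   | Operations
Tina   | Finance   
Bob    | HR        
Wendy  | Finance   
Victor | Security  
Uma    | Finance   
Mia    | Operations
Olivia | Operations


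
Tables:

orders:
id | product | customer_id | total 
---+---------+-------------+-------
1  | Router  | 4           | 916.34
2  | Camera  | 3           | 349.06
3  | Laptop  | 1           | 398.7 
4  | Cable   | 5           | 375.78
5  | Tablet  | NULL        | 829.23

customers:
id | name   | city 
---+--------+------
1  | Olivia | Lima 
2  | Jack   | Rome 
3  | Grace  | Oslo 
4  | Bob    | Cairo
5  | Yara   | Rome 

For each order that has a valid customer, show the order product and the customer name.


INNER JOIN keeps only orders rows whose customer_id matches an id in customers. Walk through each order:
  - order 1 (Router): customer_id=4 -> matches Bob
  - order 2 (Camera): customer_id=3 -> matches Grace
  - order 3 (Laptop): customer_id=1 -> matches Olivia
  - order 4 (Cable): customer_id=5 -> matches Yara
  - order 5 (Tablet): customer_id=NULL, no match -> dropped
So 1 of 5 rows is dropped.

SQL:
SELECT a.product, b.name AS customer
FROM orders a
INNER JOIN customers b ON a.customer_id = b.id

Result:
product | customer
--------+---------
Router  | Bob     
Camera  | Grace   
Laptop  | Olivia  
Cable   | Yara    


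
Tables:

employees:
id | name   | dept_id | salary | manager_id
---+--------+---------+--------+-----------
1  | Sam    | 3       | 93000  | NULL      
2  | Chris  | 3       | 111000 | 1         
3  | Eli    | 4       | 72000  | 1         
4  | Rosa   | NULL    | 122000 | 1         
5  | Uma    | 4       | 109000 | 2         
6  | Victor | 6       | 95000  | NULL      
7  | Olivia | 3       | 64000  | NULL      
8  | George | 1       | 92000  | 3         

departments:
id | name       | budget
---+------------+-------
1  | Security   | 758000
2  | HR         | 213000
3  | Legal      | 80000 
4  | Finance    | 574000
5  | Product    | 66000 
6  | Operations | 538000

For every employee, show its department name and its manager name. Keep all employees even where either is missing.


Two LEFT JOINs from the same base table employees: one to departments via dept_id, one to employees itself via manager_id. Both are LEFT so every employee is preserved.
Match against departments:
  - employee 1 (Sam): dept_id=3 -> matches Legal
  - employee 2 (Chris): dept_id=3 -> matches Legal
  - employee 3 (Eli): dept_id=4 -> matches Finance
  - employee 4 (Rosa): dept_id=NULL, no match -> kept with NULL
  - employee 5 (Uma): dept_id=4 -> matches Finance
  - employee 6 (Victor): dept_id=6 -> matches Operations
  - employee 7 (Olivia): dept_id=3 -> matches Legal
  - employee 8 (George): dept_id=1 -> matches Security
Match against employees (self):
  - employee 1 (Sam): manager_id=NULL -> NULL
  - employee 2 (Chris): manager_id=1 -> Sam
  - employee 3 (Eli): manager_id=1 -> Sam
  - employee 4 (Rosa): manager_id=1 -> Sam
  - employee 5 (Uma): manager_id=2 -> Chris
  - employee 6 (Victor): manager_id=NULL -> NULL
  - employee 7 (Olivia): manager_id=NULL -> NULL
  - employee 8 (George): manager_id=3 -> Eli

SQL:
SELECT a.name, b.name AS department, c.name AS manager
FROM employees a
LEFT JOIN departments b ON a.dept_id = b.id
LEFT JOIN employees c ON a.manager_id = c.id

Result:
name   | department | manager
-------+------------+--------
Sam    | Legal      | NULL   
Chris  | Legal      | Sam    
Eli    | Finance    | Sam    
Rosa   | NULL       | Sam    
Uma    | Finance    | Chris  
Victor | Operations | NULL   
Olivia | Legal      | NULL   
George | Security   | Eli    


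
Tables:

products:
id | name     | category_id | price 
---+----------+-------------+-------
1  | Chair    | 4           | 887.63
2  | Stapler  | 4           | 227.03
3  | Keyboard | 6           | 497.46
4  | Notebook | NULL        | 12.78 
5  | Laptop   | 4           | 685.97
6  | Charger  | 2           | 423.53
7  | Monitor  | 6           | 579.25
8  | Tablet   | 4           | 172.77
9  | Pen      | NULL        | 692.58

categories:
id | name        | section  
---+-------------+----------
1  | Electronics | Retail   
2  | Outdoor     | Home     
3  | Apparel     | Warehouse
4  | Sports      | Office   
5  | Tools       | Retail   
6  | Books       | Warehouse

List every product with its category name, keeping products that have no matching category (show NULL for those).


LEFT JOIN keeps every row from products (the left table); where category_id has no match in categories, the category columns become NULL. Walk through each product:
  - product 1 (Chair): category_id=4 -> matches Sports
  - product 2 (Stapler): category_id=4 -> matches Sports
  - product 3 (Keyboard): category_id=6 -> matches Books
  - product 4 (Notebook): category_id=NULL, no match -> kept with NULL
  - product 5 (Laptop): category_id=4 -> matches Sports
  - product 6 (Charger): category_id=2 -> matches Outdoor
  - product 7 (Monitor): category_id=6 -> matches Books
  - product 8 (Tablet): category_id=4 -> matches Sports
  - product 9 (Pen): category_id=NULL, no match -> kept with NULL
All 9 rows appear; 2 have NULL category.

SQL:
SELECT a.name, b.name AS category
FROM products a
LEFT JOIN categories b ON a.category_id = b.id

Result:
name     | category
---------+---------
Chair    | Sports  
Stapler  | Sports  
Keyboard | Books   
Notebook | NULL    
Laptop   | Sports  
Charger  | Outdoor 
Monitor  | Books   
Tablet   | Sports  
Pen      | NULL    


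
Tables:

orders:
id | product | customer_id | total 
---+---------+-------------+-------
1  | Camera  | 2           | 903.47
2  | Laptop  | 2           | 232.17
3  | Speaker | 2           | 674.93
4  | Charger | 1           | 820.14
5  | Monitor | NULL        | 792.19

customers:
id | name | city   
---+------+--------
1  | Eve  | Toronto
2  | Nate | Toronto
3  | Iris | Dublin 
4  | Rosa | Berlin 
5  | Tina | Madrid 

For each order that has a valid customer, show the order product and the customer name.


INNER JOIN keeps only orders rows whose customer_id matches an id in customers. Walk through each order:
  - order 1 (Camera): customer_id=2 -> matches Nate
  - order 2 (Laptop): customer_id=2 -> matches Nate
  - order 3 (Speaker): customer_id=2 -> matches Nate
  - order 4 (Charger): customer_id=1 -> matches Eve
  - order 5 (Monitor): customer_id=NULL, no match -> dropped
So 1 of 5 rows is dropped.

SQL:
SELECT a.product, b.name AS customer
FROM orders a
INNER JOIN customers b ON a.customer_id = b.id

Result:
product | customer
--------+---------
Camera  | Nate    
Laptop  | Nate    
Speaker | Nate    
Charger | Eve     


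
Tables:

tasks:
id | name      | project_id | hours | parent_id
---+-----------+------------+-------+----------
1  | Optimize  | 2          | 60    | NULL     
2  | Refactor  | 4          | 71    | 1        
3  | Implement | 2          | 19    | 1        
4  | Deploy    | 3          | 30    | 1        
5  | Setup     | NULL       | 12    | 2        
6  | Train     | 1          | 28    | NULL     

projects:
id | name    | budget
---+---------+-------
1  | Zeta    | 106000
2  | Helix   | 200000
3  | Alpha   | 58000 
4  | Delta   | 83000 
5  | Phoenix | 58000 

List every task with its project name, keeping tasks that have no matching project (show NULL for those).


LEFT JOIN keeps every row from tasks (the left table); where project_id has no match in projects, the project columns become NULL. Walk through each task:
  - task 1 (Optimize): project_id=2 -> matches Helix
  - task 2 (Refactor): project_id=4 -> matches Delta
  - task 3 (Implement): project_id=2 -> matches Helix
  - task 4 (Deploy): project_id=3 -> matches Alpha
  - task 5 (Setup): project_id=NULL, no match -> kept with NULL
  - task 6 (Train): project_id=1 -> matches Zeta
All 6 rows appear; 1 has NULL project.

SQL:
SELECT a.name, b.name AS project
FROM tasks a
LEFT JOIN projects b ON a.project_id = b.id

Result:
name      | project
----------+--------
Optimize  | Helix  
Refactor  | Delta  
Implement | Helix  
Deploy    | Alpha  
Setup     | NULL   
Train     | Zeta   


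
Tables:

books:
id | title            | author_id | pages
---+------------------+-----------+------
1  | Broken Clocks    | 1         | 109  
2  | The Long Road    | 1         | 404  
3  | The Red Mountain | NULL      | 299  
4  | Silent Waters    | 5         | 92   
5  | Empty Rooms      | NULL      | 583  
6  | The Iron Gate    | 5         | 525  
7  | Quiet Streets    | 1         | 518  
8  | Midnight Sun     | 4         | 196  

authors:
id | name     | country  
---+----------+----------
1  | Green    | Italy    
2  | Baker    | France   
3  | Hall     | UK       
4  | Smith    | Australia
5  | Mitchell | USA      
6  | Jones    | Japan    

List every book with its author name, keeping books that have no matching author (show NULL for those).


LEFT JOIN keeps every row from books (the left table); where author_id has no match in authors, the author columns become NULL. Walk through each book:
  - book 1 (Broken Clocks): author_id=1 -> matches Green
  - book 2 (The Long Road): author_id=1 -> matches Green
  - book 3 (The Red Mountain): author_id=NULL, no match -> kept with NULL
  - book 4 (Silent Waters): author_id=5 -> matches Mitchell
  - book 5 (Empty Rooms): author_id=NULL, no match -> kept with NULL
  - book 6 (The Iron Gate): author_id=5 -> matches Mitchell
  - book 7 (Quiet Streets): author_id=1 -> matches Green
  - book 8 (Midnight Sun): author_id=4 -> matches Smith
All 8 rows appear; 2 have NULL author.

SQL:
SELECT a.title, b.name AS author
FROM books a
LEFT JOIN authors b ON a.author_id = b.id

Result:
title            | author  
-----------------+---------
Broken Clocks    | Green   
The Long Road    | Green   
The Red Mountain | NULL    
Silent Waters    | Mitchell
Empty Rooms      | NULL    
The Iron Gate    | Mitchell
Quiet Streets    | Green   
Midnight Sun     | Smith   


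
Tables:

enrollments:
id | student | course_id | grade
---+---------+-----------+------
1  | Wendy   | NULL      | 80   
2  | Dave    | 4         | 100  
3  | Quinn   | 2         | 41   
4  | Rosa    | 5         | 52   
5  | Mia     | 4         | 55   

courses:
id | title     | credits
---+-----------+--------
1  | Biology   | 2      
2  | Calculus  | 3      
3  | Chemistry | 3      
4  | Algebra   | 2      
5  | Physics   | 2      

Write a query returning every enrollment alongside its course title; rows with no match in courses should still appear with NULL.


LEFT JOIN keeps every row from enrollments (the left table); where course_id has no match in courses, the course columns become NULL. Walk through each enrollment:
  - enrollment 1 (Wendy): course_id=NULL, no match -> kept with NULL
  - enrollment 2 (Dave): course_id=4 -> matches Algebra
  - enrollment 3 (Quinn): course_id=2 -> matches Calculus
  - enrollment 4 (Rosa): course_id=5 -> matches Physics
  - enrollment 5 (Mia): course_id=4 -> matches Algebra
All 5 rows appear; 1 has NULL course.

SQL:
SELECT a.student, b.title AS course
FROM enrollments a
LEFT JOIN courses b ON a.course_id = b.id

Result:
student | course  
--------+---------
Wendy   | NULL    
Dave    | Algebra 
Quinn   | Calculus
Rosa    | Physics 
Mia     | Algebra 


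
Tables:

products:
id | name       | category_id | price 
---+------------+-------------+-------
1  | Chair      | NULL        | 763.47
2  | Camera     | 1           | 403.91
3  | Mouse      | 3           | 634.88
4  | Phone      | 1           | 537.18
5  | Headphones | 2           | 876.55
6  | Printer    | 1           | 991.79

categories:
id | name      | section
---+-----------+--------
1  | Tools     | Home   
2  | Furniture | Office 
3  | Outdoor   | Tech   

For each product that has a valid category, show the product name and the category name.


INNER JOIN keeps only products rows whose category_id matches an id in categories. Walk through each product:
  - product 1 (Chair): category_id=NULL, no match -> dropped
  - product 2 (Camera): category_id=1 -> matches Tools
  - product 3 (Mouse): category_id=3 -> matches Outdoor
  - product 4 (Phone): category_id=1 -> matches Tools
  - product 5 (Headphones): category_id=2 -> matches Furniture
  - product 6 (Printer): category_id=1 -> matches Tools
So 1 of 6 rows is dropped.

SQL:
SELECT a.name, b.name AS category
FROM products a
INNER JOIN categories b ON a.category_id = b.id

Result:
name       | category 
-----------+----------
Camera     | Tools    
Mouse      | Outdoor  
Phone      | Tools    
Headphones | Furniture
Printer    | Tools    


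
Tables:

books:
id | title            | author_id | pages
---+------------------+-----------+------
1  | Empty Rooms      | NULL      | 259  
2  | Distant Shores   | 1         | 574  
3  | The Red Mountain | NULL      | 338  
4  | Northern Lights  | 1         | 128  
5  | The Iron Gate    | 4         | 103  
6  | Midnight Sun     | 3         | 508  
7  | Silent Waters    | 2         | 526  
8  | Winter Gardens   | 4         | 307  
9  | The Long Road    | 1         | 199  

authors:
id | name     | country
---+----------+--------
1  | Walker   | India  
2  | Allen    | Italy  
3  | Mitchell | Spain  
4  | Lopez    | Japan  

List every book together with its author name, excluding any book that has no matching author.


INNER JOIN keeps only books rows whose author_id matches an id in authors. Walk through each book:
  - book 1 (Empty Rooms): author_id=NULL, no match -> dropped
  - book 2 (Distant Shores): author_id=1 -> matches Walker
  - book 3 (The Red Mountain): author_id=NULL, no match -> dropped
  - book 4 (Northern Lights): author_id=1 -> matches Walker
  - book 5 (The Iron Gate): author_id=4 -> matches Lopez
  - book 6 (Midnight Sun): author_id=3 -> matches Mitchell
  - book 7 (Silent Waters): author_id=2 -> matches Allen
  - book 8 (Winter Gardens): author_id=4 -> matches Lopez
  - book 9 (The Long Road): author_id=1 -> matches Walker
So 2 of 9 rows are dropped.

SQL:
SELECT a.title, b.name AS author
FROM books a
INNER JOIN authors b ON a.author_id = b.id

Result:
title           | author  
----------------+---------
Distant Shores  | Walker  
Northern Lights | Walker  
The Iron Gate   | Lopez   
Midnight Sun    | Mitchell
Silent Waters   | Allen   
Winter Gardens  | Lopez   
The Long Road   | Walker  


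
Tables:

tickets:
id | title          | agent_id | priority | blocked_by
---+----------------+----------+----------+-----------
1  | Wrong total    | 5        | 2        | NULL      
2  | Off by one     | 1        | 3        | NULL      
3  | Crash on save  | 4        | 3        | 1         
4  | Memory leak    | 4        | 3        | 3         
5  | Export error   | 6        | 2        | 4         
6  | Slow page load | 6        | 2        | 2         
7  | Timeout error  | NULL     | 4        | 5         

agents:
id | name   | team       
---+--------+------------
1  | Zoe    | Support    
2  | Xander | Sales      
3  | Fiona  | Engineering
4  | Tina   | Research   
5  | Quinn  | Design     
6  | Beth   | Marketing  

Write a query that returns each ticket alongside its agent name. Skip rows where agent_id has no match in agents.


INNER JOIN keeps only tickets rows whose agent_id matches an id in agents. Walk through each ticket:
  - ticket 1 (Wrong total): agent_id=5 -> matches Quinn
  - ticket 2 (Off by one): agent_id=1 -> matches Zoe
  - ticket 3 (Crash on save): agent_id=4 -> matches Tina
  - ticket 4 (Memory leak): agent_id=4 -> matches Tina
  - ticket 5 (Export error): agent_id=6 -> matches Beth
  - ticket 6 (Slow page load): agent_id=6 -> matches Beth
  - ticket 7 (Timeout error): agent_id=NULL, no match -> dropped
So 1 of 7 rows is dropped.

SQL:
SELECT a.title, b.name AS agent
FROM tickets a
INNER JOIN agents b ON a.agent_id = b.id

Result:
title          | agent
---------------+------
Wrong total    | Quinn
Off by one     | Zoe  
Crash on save  | Tina 
Memory leak    | Tina 
Export error   | Beth 
Slow page load | Beth 


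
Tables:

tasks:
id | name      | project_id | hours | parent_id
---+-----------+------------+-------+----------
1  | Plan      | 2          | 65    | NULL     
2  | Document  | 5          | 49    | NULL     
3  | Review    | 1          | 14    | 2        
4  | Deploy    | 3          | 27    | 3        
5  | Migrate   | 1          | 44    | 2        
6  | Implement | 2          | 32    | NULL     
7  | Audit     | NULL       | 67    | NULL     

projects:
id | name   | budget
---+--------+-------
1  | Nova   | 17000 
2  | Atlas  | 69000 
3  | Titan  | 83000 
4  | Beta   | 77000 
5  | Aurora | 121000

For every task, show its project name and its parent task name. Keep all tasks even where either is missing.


Two LEFT JOINs from the same base table tasks: one to projects via project_id, one to tasks itself via parent_id. Both are LEFT so every task is preserved.
Match against projects:
  - task 1 (Plan): project_id=2 -> matches Atlas
  - task 2 (Document): project_id=5 -> matches Aurora
  - task 3 (Review): project_id=1 -> matches Nova
  - task 4 (Deploy): project_id=3 -> matches Titan
  - task 5 (Migrate): project_id=1 -> matches Nova
  - task 6 (Implement): project_id=2 -> matches Atlas
  - task 7 (Audit): project_id=NULL, no match -> kept with NULL
Match against tasks (self):
  - task 1 (Plan): parent_id=NULL -> NULL
  - task 2 (Document): parent_id=NULL -> NULL
  - task 3 (Review): parent_id=2 -> Document
  - task 4 (Deploy): parent_id=3 -> Review
  - task 5 (Migrate): parent_id=2 -> Document
  - task 6 (Implement): parent_id=NULL -> NULL
  - task 7 (Audit): parent_id=NULL -> NULL

SQL:
SELECT a.name, b.name AS project, c.name AS parent
FROM tasks a
LEFT JOIN projects b ON a.project_id = b.id
LEFT JOIN tasks c ON a.parent_id = c.id

Result:
name      | project | parent  
----------+---------+---------
Plan      | Atlas   | NULL    
Document  | Aurora  | NULL    
Review    | Nova    | Document
Deploy    | Titan   | Review  
Migrate   | Nova    | Document
Implement | Atlas   | NULL    
Audit     | NULL    | NULL    
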